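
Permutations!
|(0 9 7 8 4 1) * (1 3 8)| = 12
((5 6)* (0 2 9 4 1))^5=(9)(5 6)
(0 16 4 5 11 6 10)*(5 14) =[16, 1, 2, 3, 14, 11, 10, 7, 8, 9, 0, 6, 12, 13, 5, 15, 4] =(0 16 4 14 5 11 6 10)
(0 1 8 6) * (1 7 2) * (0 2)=(0 7)(1 8 6 2)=[7, 8, 1, 3, 4, 5, 2, 0, 6]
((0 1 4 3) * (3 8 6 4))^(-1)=((0 1 3)(4 8 6))^(-1)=(0 3 1)(4 6 8)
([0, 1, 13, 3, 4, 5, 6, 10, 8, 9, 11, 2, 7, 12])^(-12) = [0, 1, 2, 3, 4, 5, 6, 7, 8, 9, 10, 11, 12, 13]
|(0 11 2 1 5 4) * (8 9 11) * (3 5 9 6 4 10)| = 12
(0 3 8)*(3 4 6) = (0 4 6 3 8) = [4, 1, 2, 8, 6, 5, 3, 7, 0]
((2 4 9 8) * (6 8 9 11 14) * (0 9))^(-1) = ((0 9)(2 4 11 14 6 8))^(-1) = (0 9)(2 8 6 14 11 4)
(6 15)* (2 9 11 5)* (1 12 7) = (1 12 7)(2 9 11 5)(6 15) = [0, 12, 9, 3, 4, 2, 15, 1, 8, 11, 10, 5, 7, 13, 14, 6]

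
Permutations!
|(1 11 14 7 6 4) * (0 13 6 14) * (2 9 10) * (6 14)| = 24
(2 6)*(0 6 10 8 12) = (0 6 2 10 8 12) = [6, 1, 10, 3, 4, 5, 2, 7, 12, 9, 8, 11, 0]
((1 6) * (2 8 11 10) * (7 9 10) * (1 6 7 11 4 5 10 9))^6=(11)(2 8 4 5 10)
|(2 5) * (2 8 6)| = |(2 5 8 6)| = 4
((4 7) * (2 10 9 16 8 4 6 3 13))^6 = (2 7 9 3 8)(4 10 6 16 13)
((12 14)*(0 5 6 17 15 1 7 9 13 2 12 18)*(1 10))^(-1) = ((0 5 6 17 15 10 1 7 9 13 2 12 14 18))^(-1) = (0 18 14 12 2 13 9 7 1 10 15 17 6 5)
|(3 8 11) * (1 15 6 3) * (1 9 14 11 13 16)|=|(1 15 6 3 8 13 16)(9 14 11)|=21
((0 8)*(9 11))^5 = ((0 8)(9 11))^5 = (0 8)(9 11)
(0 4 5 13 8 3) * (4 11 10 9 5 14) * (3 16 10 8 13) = [11, 1, 2, 0, 14, 3, 6, 7, 16, 5, 9, 8, 12, 13, 4, 15, 10] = (0 11 8 16 10 9 5 3)(4 14)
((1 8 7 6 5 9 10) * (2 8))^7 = (1 10 9 5 6 7 8 2)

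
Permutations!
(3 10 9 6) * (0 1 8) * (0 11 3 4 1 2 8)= [2, 0, 8, 10, 1, 5, 4, 7, 11, 6, 9, 3]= (0 2 8 11 3 10 9 6 4 1)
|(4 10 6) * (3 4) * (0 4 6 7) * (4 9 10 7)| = 10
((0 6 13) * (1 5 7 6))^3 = (0 7)(1 6)(5 13)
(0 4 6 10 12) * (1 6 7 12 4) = [1, 6, 2, 3, 7, 5, 10, 12, 8, 9, 4, 11, 0] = (0 1 6 10 4 7 12)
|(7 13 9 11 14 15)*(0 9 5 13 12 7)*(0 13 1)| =|(0 9 11 14 15 13 5 1)(7 12)| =8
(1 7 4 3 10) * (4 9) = (1 7 9 4 3 10) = [0, 7, 2, 10, 3, 5, 6, 9, 8, 4, 1]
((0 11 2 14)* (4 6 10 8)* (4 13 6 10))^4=((0 11 2 14)(4 10 8 13 6))^4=(14)(4 6 13 8 10)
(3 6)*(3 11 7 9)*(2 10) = (2 10)(3 6 11 7 9) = [0, 1, 10, 6, 4, 5, 11, 9, 8, 3, 2, 7]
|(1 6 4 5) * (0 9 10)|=12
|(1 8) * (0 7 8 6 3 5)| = 7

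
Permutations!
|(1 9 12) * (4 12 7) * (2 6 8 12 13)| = |(1 9 7 4 13 2 6 8 12)| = 9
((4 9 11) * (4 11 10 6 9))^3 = (11)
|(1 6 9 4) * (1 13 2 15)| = 7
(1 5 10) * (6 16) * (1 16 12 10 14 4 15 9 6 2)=[0, 5, 1, 3, 15, 14, 12, 7, 8, 6, 16, 11, 10, 13, 4, 9, 2]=(1 5 14 4 15 9 6 12 10 16 2)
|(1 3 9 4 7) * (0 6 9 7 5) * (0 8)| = |(0 6 9 4 5 8)(1 3 7)| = 6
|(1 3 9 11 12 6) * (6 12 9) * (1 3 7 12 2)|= |(1 7 12 2)(3 6)(9 11)|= 4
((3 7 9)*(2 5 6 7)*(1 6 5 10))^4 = ((1 6 7 9 3 2 10))^4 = (1 3 6 2 7 10 9)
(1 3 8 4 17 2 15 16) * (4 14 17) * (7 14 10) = (1 3 8 10 7 14 17 2 15 16) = [0, 3, 15, 8, 4, 5, 6, 14, 10, 9, 7, 11, 12, 13, 17, 16, 1, 2]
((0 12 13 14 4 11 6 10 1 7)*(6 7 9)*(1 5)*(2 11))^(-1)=(0 7 11 2 4 14 13 12)(1 5 10 6 9)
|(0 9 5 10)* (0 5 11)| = |(0 9 11)(5 10)| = 6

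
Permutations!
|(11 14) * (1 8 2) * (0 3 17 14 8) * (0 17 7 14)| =9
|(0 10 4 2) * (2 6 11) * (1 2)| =|(0 10 4 6 11 1 2)| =7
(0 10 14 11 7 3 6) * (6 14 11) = (0 10 11 7 3 14 6) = [10, 1, 2, 14, 4, 5, 0, 3, 8, 9, 11, 7, 12, 13, 6]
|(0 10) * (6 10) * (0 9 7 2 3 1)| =8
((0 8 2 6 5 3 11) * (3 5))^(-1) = ((0 8 2 6 3 11))^(-1) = (0 11 3 6 2 8)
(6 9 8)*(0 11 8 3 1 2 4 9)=(0 11 8 6)(1 2 4 9 3)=[11, 2, 4, 1, 9, 5, 0, 7, 6, 3, 10, 8]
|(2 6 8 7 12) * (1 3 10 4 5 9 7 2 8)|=|(1 3 10 4 5 9 7 12 8 2 6)|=11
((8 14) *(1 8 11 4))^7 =(1 14 4 8 11)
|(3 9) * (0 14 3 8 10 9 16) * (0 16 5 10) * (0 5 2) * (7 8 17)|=|(0 14 3 2)(5 10 9 17 7 8)|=12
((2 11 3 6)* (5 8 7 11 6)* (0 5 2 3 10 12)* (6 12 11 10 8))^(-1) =(0 12 2 3 6 5)(7 8 11 10)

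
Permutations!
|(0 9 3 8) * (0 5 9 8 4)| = 6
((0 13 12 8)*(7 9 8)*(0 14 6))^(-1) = ((0 13 12 7 9 8 14 6))^(-1) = (0 6 14 8 9 7 12 13)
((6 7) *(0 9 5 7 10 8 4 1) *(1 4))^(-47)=((0 9 5 7 6 10 8 1))^(-47)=(0 9 5 7 6 10 8 1)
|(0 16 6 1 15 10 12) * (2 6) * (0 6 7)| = 20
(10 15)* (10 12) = (10 15 12) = [0, 1, 2, 3, 4, 5, 6, 7, 8, 9, 15, 11, 10, 13, 14, 12]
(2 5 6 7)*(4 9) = (2 5 6 7)(4 9) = [0, 1, 5, 3, 9, 6, 7, 2, 8, 4]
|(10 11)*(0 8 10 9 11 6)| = |(0 8 10 6)(9 11)| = 4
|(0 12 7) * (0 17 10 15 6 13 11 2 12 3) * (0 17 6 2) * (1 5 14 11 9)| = |(0 3 17 10 15 2 12 7 6 13 9 1 5 14 11)| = 15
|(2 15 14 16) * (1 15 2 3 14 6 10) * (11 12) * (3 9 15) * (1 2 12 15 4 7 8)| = |(1 3 14 16 9 4 7 8)(2 12 11 15 6 10)| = 24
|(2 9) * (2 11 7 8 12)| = |(2 9 11 7 8 12)| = 6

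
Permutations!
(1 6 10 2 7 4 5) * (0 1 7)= (0 1 6 10 2)(4 5 7)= [1, 6, 0, 3, 5, 7, 10, 4, 8, 9, 2]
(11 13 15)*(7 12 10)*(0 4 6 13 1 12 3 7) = [4, 12, 2, 7, 6, 5, 13, 3, 8, 9, 0, 1, 10, 15, 14, 11] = (0 4 6 13 15 11 1 12 10)(3 7)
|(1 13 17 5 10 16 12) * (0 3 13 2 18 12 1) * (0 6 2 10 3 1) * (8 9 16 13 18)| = 14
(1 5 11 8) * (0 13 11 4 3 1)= (0 13 11 8)(1 5 4 3)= [13, 5, 2, 1, 3, 4, 6, 7, 0, 9, 10, 8, 12, 11]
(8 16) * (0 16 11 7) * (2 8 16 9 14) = (16)(0 9 14 2 8 11 7) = [9, 1, 8, 3, 4, 5, 6, 0, 11, 14, 10, 7, 12, 13, 2, 15, 16]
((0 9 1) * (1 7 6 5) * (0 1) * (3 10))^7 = (0 7 5 9 6)(3 10)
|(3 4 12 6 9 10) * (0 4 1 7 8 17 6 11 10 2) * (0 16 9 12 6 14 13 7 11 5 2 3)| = |(0 4 6 12 5 2 16 9 3 1 11 10)(7 8 17 14 13)| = 60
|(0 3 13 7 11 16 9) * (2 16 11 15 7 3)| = |(0 2 16 9)(3 13)(7 15)| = 4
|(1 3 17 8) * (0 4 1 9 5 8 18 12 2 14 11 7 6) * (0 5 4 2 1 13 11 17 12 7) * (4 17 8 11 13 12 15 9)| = 16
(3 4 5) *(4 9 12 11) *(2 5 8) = (2 5 3 9 12 11 4 8) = [0, 1, 5, 9, 8, 3, 6, 7, 2, 12, 10, 4, 11]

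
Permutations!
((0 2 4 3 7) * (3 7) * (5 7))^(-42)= (0 5 2 7 4)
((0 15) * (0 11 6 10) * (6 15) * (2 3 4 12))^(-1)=(0 10 6)(2 12 4 3)(11 15)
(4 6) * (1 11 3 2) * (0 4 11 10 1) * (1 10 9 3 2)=[4, 9, 0, 1, 6, 5, 11, 7, 8, 3, 10, 2]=(0 4 6 11 2)(1 9 3)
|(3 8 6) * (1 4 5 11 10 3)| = |(1 4 5 11 10 3 8 6)| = 8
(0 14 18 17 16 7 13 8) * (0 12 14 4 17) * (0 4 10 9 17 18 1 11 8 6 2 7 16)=[10, 11, 7, 3, 18, 5, 2, 13, 12, 17, 9, 8, 14, 6, 1, 15, 16, 0, 4]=(0 10 9 17)(1 11 8 12 14)(2 7 13 6)(4 18)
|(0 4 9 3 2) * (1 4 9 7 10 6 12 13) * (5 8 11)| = |(0 9 3 2)(1 4 7 10 6 12 13)(5 8 11)| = 84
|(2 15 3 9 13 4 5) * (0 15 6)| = |(0 15 3 9 13 4 5 2 6)| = 9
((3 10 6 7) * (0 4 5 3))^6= (0 7 6 10 3 5 4)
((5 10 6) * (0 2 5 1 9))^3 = (0 10 9 5 1 2 6)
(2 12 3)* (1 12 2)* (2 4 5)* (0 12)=(0 12 3 1)(2 4 5)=[12, 0, 4, 1, 5, 2, 6, 7, 8, 9, 10, 11, 3]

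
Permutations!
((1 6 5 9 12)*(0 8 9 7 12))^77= ((0 8 9)(1 6 5 7 12))^77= (0 9 8)(1 5 12 6 7)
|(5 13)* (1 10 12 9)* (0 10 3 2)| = |(0 10 12 9 1 3 2)(5 13)| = 14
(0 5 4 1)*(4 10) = [5, 0, 2, 3, 1, 10, 6, 7, 8, 9, 4] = (0 5 10 4 1)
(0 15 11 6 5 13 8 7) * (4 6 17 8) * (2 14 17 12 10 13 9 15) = (0 2 14 17 8 7)(4 6 5 9 15 11 12 10 13) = [2, 1, 14, 3, 6, 9, 5, 0, 7, 15, 13, 12, 10, 4, 17, 11, 16, 8]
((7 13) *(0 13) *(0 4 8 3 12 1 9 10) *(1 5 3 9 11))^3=(0 4 10 7 9 13 8)(1 11)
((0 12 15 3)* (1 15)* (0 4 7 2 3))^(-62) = (0 1)(2 4)(3 7)(12 15)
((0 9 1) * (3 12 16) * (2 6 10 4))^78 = ((0 9 1)(2 6 10 4)(3 12 16))^78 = (16)(2 10)(4 6)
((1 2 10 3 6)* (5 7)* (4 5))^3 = ((1 2 10 3 6)(4 5 7))^3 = (1 3 2 6 10)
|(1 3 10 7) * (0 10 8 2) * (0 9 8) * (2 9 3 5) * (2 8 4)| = 10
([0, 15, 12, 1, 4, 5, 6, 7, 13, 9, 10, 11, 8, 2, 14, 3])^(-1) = (1 3 15)(2 13 8 12)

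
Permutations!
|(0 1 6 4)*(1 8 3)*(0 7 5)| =8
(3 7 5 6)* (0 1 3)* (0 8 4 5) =[1, 3, 2, 7, 5, 6, 8, 0, 4] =(0 1 3 7)(4 5 6 8)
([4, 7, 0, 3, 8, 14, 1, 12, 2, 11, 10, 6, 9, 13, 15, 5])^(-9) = (15)(0 2 8 4)(1 9)(6 12)(7 11)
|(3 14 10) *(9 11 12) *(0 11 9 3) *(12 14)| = 4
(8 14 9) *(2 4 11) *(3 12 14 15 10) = (2 4 11)(3 12 14 9 8 15 10) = [0, 1, 4, 12, 11, 5, 6, 7, 15, 8, 3, 2, 14, 13, 9, 10]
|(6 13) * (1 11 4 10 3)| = 10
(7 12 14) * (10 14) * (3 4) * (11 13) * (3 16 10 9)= [0, 1, 2, 4, 16, 5, 6, 12, 8, 3, 14, 13, 9, 11, 7, 15, 10]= (3 4 16 10 14 7 12 9)(11 13)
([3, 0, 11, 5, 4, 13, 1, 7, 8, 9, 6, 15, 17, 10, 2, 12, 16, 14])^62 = [1, 6, 15, 0, 4, 3, 10, 7, 8, 9, 13, 12, 14, 5, 11, 17, 16, 2]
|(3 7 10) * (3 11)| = 4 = |(3 7 10 11)|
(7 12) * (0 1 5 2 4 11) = [1, 5, 4, 3, 11, 2, 6, 12, 8, 9, 10, 0, 7] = (0 1 5 2 4 11)(7 12)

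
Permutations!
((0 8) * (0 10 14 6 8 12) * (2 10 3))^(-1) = ((0 12)(2 10 14 6 8 3))^(-1) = (0 12)(2 3 8 6 14 10)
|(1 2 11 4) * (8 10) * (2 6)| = 10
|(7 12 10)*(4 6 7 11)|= 6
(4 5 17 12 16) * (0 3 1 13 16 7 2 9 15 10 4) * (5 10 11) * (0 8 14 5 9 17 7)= (0 3 1 13 16 8 14 5 7 2 17 12)(4 10)(9 15 11)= [3, 13, 17, 1, 10, 7, 6, 2, 14, 15, 4, 9, 0, 16, 5, 11, 8, 12]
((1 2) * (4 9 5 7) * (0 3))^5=(0 3)(1 2)(4 9 5 7)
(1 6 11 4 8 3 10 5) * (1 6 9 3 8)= (1 9 3 10 5 6 11 4)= [0, 9, 2, 10, 1, 6, 11, 7, 8, 3, 5, 4]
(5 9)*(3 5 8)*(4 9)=(3 5 4 9 8)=[0, 1, 2, 5, 9, 4, 6, 7, 3, 8]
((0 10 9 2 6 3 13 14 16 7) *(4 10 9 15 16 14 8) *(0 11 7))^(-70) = (0 4 6 16 8 2 15 13 9 10 3)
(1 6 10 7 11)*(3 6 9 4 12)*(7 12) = (1 9 4 7 11)(3 6 10 12) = [0, 9, 2, 6, 7, 5, 10, 11, 8, 4, 12, 1, 3]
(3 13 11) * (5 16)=(3 13 11)(5 16)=[0, 1, 2, 13, 4, 16, 6, 7, 8, 9, 10, 3, 12, 11, 14, 15, 5]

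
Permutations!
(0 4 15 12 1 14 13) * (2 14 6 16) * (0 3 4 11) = (0 11)(1 6 16 2 14 13 3 4 15 12) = [11, 6, 14, 4, 15, 5, 16, 7, 8, 9, 10, 0, 1, 3, 13, 12, 2]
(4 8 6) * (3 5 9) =[0, 1, 2, 5, 8, 9, 4, 7, 6, 3] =(3 5 9)(4 8 6)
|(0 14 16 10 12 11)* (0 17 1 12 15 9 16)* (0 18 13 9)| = 8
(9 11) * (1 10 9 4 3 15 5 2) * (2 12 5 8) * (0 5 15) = (0 5 12 15 8 2 1 10 9 11 4 3) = [5, 10, 1, 0, 3, 12, 6, 7, 2, 11, 9, 4, 15, 13, 14, 8]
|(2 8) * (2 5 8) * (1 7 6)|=6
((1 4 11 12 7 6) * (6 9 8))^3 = (1 12 8 4 7 6 11 9) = ((1 4 11 12 7 9 8 6))^3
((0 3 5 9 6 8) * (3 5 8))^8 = (0 9 3)(5 6 8)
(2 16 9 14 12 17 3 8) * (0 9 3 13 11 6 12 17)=(0 9 14 17 13 11 6 12)(2 16 3 8)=[9, 1, 16, 8, 4, 5, 12, 7, 2, 14, 10, 6, 0, 11, 17, 15, 3, 13]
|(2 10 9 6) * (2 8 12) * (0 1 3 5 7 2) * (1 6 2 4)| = |(0 6 8 12)(1 3 5 7 4)(2 10 9)| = 60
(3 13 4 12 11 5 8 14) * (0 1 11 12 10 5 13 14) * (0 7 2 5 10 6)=(0 1 11 13 4 6)(2 5 8 7)(3 14)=[1, 11, 5, 14, 6, 8, 0, 2, 7, 9, 10, 13, 12, 4, 3]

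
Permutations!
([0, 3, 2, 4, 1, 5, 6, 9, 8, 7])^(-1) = (1 4 3)(7 9)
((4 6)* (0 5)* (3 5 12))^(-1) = (0 5 3 12)(4 6)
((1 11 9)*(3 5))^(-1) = ((1 11 9)(3 5))^(-1) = (1 9 11)(3 5)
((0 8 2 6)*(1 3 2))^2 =(0 1 2)(3 6 8)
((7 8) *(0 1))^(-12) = ((0 1)(7 8))^(-12) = (8)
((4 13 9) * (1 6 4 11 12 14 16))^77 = (1 11 6 12 4 14 13 16 9)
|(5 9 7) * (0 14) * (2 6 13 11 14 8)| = |(0 8 2 6 13 11 14)(5 9 7)| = 21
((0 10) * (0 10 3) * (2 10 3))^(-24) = (10)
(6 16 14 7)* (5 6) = (5 6 16 14 7) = [0, 1, 2, 3, 4, 6, 16, 5, 8, 9, 10, 11, 12, 13, 7, 15, 14]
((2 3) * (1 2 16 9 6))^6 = (16)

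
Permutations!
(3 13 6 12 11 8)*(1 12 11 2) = [0, 12, 1, 13, 4, 5, 11, 7, 3, 9, 10, 8, 2, 6] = (1 12 2)(3 13 6 11 8)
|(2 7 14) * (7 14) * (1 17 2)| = 4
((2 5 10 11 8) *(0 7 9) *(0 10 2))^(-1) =(0 8 11 10 9 7)(2 5)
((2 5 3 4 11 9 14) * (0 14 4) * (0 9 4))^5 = (0 9 3 5 2 14)(4 11)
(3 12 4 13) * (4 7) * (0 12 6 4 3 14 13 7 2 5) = (0 12 2 5)(3 6 4 7)(13 14) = [12, 1, 5, 6, 7, 0, 4, 3, 8, 9, 10, 11, 2, 14, 13]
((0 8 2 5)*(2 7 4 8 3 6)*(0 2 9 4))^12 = (0 8 9 3 7 4 6)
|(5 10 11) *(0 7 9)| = 3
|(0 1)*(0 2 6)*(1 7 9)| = 6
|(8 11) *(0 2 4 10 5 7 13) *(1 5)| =8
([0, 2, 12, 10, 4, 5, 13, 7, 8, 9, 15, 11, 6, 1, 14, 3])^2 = [0, 12, 6, 15, 4, 5, 1, 7, 8, 9, 3, 11, 13, 2, 14, 10]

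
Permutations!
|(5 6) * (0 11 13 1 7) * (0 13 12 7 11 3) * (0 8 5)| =|(0 3 8 5 6)(1 11 12 7 13)| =5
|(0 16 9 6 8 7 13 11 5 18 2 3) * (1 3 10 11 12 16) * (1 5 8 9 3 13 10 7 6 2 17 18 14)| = 56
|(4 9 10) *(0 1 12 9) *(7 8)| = 6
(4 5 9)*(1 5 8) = (1 5 9 4 8) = [0, 5, 2, 3, 8, 9, 6, 7, 1, 4]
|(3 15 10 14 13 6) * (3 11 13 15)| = |(6 11 13)(10 14 15)| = 3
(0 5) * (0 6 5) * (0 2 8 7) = (0 2 8 7)(5 6) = [2, 1, 8, 3, 4, 6, 5, 0, 7]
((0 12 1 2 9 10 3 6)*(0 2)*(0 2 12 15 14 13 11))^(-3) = (0 14 11 15 13)(1 3 2 6 9 12 10)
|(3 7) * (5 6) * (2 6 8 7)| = |(2 6 5 8 7 3)| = 6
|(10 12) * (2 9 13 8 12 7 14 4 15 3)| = |(2 9 13 8 12 10 7 14 4 15 3)| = 11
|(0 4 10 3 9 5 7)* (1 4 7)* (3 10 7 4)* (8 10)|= 12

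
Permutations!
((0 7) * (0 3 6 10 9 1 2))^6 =((0 7 3 6 10 9 1 2))^6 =(0 1 10 3)(2 9 6 7)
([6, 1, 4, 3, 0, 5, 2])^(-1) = [4, 1, 6, 3, 2, 5, 0]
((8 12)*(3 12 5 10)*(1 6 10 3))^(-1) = (1 10 6)(3 5 8 12)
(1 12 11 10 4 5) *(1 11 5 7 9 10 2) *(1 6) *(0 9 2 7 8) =(0 9 10 4 8)(1 12 5 11 7 2 6) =[9, 12, 6, 3, 8, 11, 1, 2, 0, 10, 4, 7, 5]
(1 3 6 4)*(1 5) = (1 3 6 4 5) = [0, 3, 2, 6, 5, 1, 4]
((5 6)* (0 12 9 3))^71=(0 3 9 12)(5 6)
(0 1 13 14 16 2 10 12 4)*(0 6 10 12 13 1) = (2 12 4 6 10 13 14 16) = [0, 1, 12, 3, 6, 5, 10, 7, 8, 9, 13, 11, 4, 14, 16, 15, 2]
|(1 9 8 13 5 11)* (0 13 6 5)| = 6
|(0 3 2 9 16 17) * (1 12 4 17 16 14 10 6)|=11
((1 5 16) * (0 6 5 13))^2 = ((0 6 5 16 1 13))^2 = (0 5 1)(6 16 13)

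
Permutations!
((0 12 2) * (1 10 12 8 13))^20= (0 2 12 10 1 13 8)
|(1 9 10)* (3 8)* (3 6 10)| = 6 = |(1 9 3 8 6 10)|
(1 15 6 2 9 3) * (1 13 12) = (1 15 6 2 9 3 13 12) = [0, 15, 9, 13, 4, 5, 2, 7, 8, 3, 10, 11, 1, 12, 14, 6]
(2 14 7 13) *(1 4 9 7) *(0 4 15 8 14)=(0 4 9 7 13 2)(1 15 8 14)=[4, 15, 0, 3, 9, 5, 6, 13, 14, 7, 10, 11, 12, 2, 1, 8]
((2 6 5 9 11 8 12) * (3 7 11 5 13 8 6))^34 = (2 7 6 8)(3 11 13 12)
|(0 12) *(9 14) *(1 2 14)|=|(0 12)(1 2 14 9)|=4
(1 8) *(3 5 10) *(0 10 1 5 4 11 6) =(0 10 3 4 11 6)(1 8 5) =[10, 8, 2, 4, 11, 1, 0, 7, 5, 9, 3, 6]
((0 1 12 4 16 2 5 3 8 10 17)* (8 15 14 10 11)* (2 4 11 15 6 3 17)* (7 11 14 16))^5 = (0 2 12 17 10 1 5 14)(3 6)(4 16 15 8 11 7) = ((0 1 12 14 10 2 5 17)(3 6)(4 7 11 8 15 16))^5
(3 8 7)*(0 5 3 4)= (0 5 3 8 7 4)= [5, 1, 2, 8, 0, 3, 6, 4, 7]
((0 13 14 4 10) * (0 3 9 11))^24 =((0 13 14 4 10 3 9 11))^24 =(14)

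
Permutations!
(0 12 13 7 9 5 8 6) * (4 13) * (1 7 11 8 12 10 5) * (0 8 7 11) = (0 10 5 12 4 13)(1 11 7 9)(6 8) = [10, 11, 2, 3, 13, 12, 8, 9, 6, 1, 5, 7, 4, 0]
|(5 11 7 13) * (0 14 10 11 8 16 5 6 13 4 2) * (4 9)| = 24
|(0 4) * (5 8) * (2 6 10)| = |(0 4)(2 6 10)(5 8)| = 6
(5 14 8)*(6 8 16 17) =(5 14 16 17 6 8) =[0, 1, 2, 3, 4, 14, 8, 7, 5, 9, 10, 11, 12, 13, 16, 15, 17, 6]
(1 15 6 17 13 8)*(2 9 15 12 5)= (1 12 5 2 9 15 6 17 13 8)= [0, 12, 9, 3, 4, 2, 17, 7, 1, 15, 10, 11, 5, 8, 14, 6, 16, 13]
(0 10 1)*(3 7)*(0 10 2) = (0 2)(1 10)(3 7) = [2, 10, 0, 7, 4, 5, 6, 3, 8, 9, 1]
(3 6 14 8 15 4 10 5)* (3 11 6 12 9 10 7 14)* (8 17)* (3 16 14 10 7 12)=(4 12 9 7 10 5 11 6 16 14 17 8 15)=[0, 1, 2, 3, 12, 11, 16, 10, 15, 7, 5, 6, 9, 13, 17, 4, 14, 8]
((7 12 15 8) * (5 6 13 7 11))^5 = ((5 6 13 7 12 15 8 11))^5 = (5 15 13 11 12 6 8 7)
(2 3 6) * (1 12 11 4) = (1 12 11 4)(2 3 6) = [0, 12, 3, 6, 1, 5, 2, 7, 8, 9, 10, 4, 11]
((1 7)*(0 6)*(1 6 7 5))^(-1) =((0 7 6)(1 5))^(-1) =(0 6 7)(1 5)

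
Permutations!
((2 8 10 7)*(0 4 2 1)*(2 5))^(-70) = ((0 4 5 2 8 10 7 1))^(-70) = (0 5 8 7)(1 4 2 10)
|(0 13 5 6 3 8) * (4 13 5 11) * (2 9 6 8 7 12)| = |(0 5 8)(2 9 6 3 7 12)(4 13 11)| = 6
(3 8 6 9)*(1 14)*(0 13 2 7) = (0 13 2 7)(1 14)(3 8 6 9) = [13, 14, 7, 8, 4, 5, 9, 0, 6, 3, 10, 11, 12, 2, 1]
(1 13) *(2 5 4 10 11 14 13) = (1 2 5 4 10 11 14 13) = [0, 2, 5, 3, 10, 4, 6, 7, 8, 9, 11, 14, 12, 1, 13]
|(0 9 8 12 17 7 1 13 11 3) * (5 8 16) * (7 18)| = 13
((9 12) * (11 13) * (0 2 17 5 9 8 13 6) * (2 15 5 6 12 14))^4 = ((0 15 5 9 14 2 17 6)(8 13 11 12))^4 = (0 14)(2 15)(5 17)(6 9)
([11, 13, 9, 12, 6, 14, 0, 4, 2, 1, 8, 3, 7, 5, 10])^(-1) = (0 6 4 7 12 3 11)(1 9 2 8 10 14 5 13)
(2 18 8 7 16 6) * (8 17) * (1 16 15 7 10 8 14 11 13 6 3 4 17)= (1 16 3 4 17 14 11 13 6 2 18)(7 15)(8 10)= [0, 16, 18, 4, 17, 5, 2, 15, 10, 9, 8, 13, 12, 6, 11, 7, 3, 14, 1]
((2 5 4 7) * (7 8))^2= (2 4 7 5 8)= ((2 5 4 8 7))^2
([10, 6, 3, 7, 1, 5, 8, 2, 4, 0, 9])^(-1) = [9, 4, 7, 2, 8, 5, 1, 3, 6, 10, 0]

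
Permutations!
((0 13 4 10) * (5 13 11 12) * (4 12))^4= (5 13 12)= ((0 11 4 10)(5 13 12))^4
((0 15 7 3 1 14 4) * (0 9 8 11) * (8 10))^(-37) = (0 9 3 11 4 7 8 14 15 10 1)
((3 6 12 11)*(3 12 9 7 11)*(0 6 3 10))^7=((0 6 9 7 11 12 10))^7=(12)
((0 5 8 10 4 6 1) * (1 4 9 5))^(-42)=((0 1)(4 6)(5 8 10 9))^(-42)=(5 10)(8 9)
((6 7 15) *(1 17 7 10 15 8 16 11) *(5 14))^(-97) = ((1 17 7 8 16 11)(5 14)(6 10 15))^(-97) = (1 11 16 8 7 17)(5 14)(6 15 10)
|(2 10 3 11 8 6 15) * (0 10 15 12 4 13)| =18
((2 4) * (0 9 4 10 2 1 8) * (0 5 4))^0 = (10)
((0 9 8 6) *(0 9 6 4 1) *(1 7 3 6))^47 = (0 1)(3 7 4 8 9 6)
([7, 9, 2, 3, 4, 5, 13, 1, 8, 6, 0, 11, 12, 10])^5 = (0 13 9 7 10 6 1)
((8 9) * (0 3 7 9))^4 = (0 8 9 7 3)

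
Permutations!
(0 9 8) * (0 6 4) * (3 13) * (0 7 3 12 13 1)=[9, 0, 2, 1, 7, 5, 4, 3, 6, 8, 10, 11, 13, 12]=(0 9 8 6 4 7 3 1)(12 13)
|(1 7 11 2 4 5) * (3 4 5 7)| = 7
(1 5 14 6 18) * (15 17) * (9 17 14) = (1 5 9 17 15 14 6 18) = [0, 5, 2, 3, 4, 9, 18, 7, 8, 17, 10, 11, 12, 13, 6, 14, 16, 15, 1]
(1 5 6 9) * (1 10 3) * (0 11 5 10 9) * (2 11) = (0 2 11 5 6)(1 10 3) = [2, 10, 11, 1, 4, 6, 0, 7, 8, 9, 3, 5]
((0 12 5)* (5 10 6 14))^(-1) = ((0 12 10 6 14 5))^(-1) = (0 5 14 6 10 12)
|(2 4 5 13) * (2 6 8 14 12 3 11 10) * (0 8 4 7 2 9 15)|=|(0 8 14 12 3 11 10 9 15)(2 7)(4 5 13 6)|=36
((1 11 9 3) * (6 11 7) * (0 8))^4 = ((0 8)(1 7 6 11 9 3))^4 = (1 9 6)(3 11 7)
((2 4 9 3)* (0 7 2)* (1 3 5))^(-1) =(0 3 1 5 9 4 2 7)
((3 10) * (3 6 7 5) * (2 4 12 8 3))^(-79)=(2 12 3 6 5 4 8 10 7)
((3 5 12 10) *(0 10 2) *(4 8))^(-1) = ((0 10 3 5 12 2)(4 8))^(-1) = (0 2 12 5 3 10)(4 8)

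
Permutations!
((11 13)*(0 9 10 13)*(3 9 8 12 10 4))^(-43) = (0 11 13 10 12 8)(3 4 9)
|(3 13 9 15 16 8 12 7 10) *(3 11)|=|(3 13 9 15 16 8 12 7 10 11)|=10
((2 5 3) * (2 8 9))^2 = ((2 5 3 8 9))^2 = (2 3 9 5 8)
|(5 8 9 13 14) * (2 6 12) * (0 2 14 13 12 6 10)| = 15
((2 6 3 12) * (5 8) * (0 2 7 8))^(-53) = (0 3 8 2 12 5 6 7)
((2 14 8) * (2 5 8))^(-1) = (2 14)(5 8)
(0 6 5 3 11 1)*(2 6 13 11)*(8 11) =(0 13 8 11 1)(2 6 5 3) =[13, 0, 6, 2, 4, 3, 5, 7, 11, 9, 10, 1, 12, 8]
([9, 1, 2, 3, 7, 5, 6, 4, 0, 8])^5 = [8, 1, 2, 3, 7, 5, 6, 4, 9, 0]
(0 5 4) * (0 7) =(0 5 4 7) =[5, 1, 2, 3, 7, 4, 6, 0]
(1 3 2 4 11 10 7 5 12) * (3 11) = (1 11 10 7 5 12)(2 4 3) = [0, 11, 4, 2, 3, 12, 6, 5, 8, 9, 7, 10, 1]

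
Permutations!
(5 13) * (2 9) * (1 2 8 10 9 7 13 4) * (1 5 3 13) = [0, 2, 7, 13, 5, 4, 6, 1, 10, 8, 9, 11, 12, 3] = (1 2 7)(3 13)(4 5)(8 10 9)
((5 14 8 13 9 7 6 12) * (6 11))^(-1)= ((5 14 8 13 9 7 11 6 12))^(-1)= (5 12 6 11 7 9 13 8 14)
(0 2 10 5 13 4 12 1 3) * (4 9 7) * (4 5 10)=(0 2 4 12 1 3)(5 13 9 7)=[2, 3, 4, 0, 12, 13, 6, 5, 8, 7, 10, 11, 1, 9]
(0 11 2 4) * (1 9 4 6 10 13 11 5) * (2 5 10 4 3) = (0 10 13 11 5 1 9 3 2 6 4) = [10, 9, 6, 2, 0, 1, 4, 7, 8, 3, 13, 5, 12, 11]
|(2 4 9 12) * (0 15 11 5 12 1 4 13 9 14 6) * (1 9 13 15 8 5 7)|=12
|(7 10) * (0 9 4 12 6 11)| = 6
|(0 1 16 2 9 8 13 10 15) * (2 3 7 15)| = |(0 1 16 3 7 15)(2 9 8 13 10)| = 30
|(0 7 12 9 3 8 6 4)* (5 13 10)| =24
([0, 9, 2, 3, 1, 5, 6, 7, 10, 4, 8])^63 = (8 10)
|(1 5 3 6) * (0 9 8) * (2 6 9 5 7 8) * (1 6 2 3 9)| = 7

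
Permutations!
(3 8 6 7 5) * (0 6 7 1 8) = (0 6 1 8 7 5 3) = [6, 8, 2, 0, 4, 3, 1, 5, 7]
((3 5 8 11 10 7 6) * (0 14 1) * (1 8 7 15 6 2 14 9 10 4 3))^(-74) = (0 6 10)(1 15 9)(2 5 4 8)(3 11 14 7)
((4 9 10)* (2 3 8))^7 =(2 3 8)(4 9 10)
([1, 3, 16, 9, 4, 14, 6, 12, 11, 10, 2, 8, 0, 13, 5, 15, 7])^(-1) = [12, 0, 10, 1, 4, 14, 6, 16, 11, 3, 9, 8, 7, 13, 5, 15, 2]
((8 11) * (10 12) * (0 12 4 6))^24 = (0 6 4 10 12)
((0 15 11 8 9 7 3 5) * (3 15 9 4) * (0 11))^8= (15)(3 8 5 4 11)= ((0 9 7 15)(3 5 11 8 4))^8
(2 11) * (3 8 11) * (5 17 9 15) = (2 3 8 11)(5 17 9 15) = [0, 1, 3, 8, 4, 17, 6, 7, 11, 15, 10, 2, 12, 13, 14, 5, 16, 9]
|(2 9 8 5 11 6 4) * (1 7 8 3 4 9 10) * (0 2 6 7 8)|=8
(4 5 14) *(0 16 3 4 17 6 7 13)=[16, 1, 2, 4, 5, 14, 7, 13, 8, 9, 10, 11, 12, 0, 17, 15, 3, 6]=(0 16 3 4 5 14 17 6 7 13)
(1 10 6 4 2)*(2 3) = (1 10 6 4 3 2) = [0, 10, 1, 2, 3, 5, 4, 7, 8, 9, 6]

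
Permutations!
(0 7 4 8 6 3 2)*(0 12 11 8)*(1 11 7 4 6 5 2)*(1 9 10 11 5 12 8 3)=(0 4)(1 5 2 8 12 7 6)(3 9 10 11)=[4, 5, 8, 9, 0, 2, 1, 6, 12, 10, 11, 3, 7]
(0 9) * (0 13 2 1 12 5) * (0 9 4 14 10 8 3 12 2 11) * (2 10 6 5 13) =(0 4 14 6 5 9 2 1 10 8 3 12 13 11) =[4, 10, 1, 12, 14, 9, 5, 7, 3, 2, 8, 0, 13, 11, 6]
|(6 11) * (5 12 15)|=6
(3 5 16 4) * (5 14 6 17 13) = (3 14 6 17 13 5 16 4) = [0, 1, 2, 14, 3, 16, 17, 7, 8, 9, 10, 11, 12, 5, 6, 15, 4, 13]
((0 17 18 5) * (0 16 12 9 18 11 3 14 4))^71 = ((0 17 11 3 14 4)(5 16 12 9 18))^71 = (0 4 14 3 11 17)(5 16 12 9 18)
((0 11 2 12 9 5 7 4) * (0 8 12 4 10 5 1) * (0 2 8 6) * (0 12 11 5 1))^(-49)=(0 5 7 10 1 2 4 6 12 9)(8 11)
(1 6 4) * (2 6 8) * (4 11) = [0, 8, 6, 3, 1, 5, 11, 7, 2, 9, 10, 4] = (1 8 2 6 11 4)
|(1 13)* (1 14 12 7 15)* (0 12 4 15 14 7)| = |(0 12)(1 13 7 14 4 15)| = 6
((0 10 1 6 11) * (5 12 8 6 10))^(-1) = ((0 5 12 8 6 11)(1 10))^(-1) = (0 11 6 8 12 5)(1 10)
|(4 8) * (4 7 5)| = |(4 8 7 5)| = 4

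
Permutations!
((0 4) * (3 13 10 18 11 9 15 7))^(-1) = (0 4)(3 7 15 9 11 18 10 13)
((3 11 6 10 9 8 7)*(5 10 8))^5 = ((3 11 6 8 7)(5 10 9))^5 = (11)(5 9 10)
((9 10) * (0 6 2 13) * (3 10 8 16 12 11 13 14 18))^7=((0 6 2 14 18 3 10 9 8 16 12 11 13))^7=(0 9 6 8 2 16 14 12 18 11 3 13 10)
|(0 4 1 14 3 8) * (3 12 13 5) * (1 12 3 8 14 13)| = 14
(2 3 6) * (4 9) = [0, 1, 3, 6, 9, 5, 2, 7, 8, 4] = (2 3 6)(4 9)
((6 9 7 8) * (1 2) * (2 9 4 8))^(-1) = (1 2 7 9)(4 6 8)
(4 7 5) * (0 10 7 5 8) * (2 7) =(0 10 2 7 8)(4 5) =[10, 1, 7, 3, 5, 4, 6, 8, 0, 9, 2]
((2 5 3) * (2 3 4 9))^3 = (2 9 4 5)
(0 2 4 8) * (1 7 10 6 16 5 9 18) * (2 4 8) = (0 4 2 8)(1 7 10 6 16 5 9 18) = [4, 7, 8, 3, 2, 9, 16, 10, 0, 18, 6, 11, 12, 13, 14, 15, 5, 17, 1]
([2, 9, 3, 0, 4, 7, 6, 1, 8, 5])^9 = (1 9 5 7)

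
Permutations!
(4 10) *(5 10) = (4 5 10) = [0, 1, 2, 3, 5, 10, 6, 7, 8, 9, 4]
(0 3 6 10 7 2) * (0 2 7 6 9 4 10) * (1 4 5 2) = (0 3 9 5 2 1 4 10 6) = [3, 4, 1, 9, 10, 2, 0, 7, 8, 5, 6]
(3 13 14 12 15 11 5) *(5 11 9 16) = (3 13 14 12 15 9 16 5) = [0, 1, 2, 13, 4, 3, 6, 7, 8, 16, 10, 11, 15, 14, 12, 9, 5]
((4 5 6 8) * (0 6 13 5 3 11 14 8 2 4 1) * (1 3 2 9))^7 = ((0 6 9 1)(2 4)(3 11 14 8)(5 13))^7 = (0 1 9 6)(2 4)(3 8 14 11)(5 13)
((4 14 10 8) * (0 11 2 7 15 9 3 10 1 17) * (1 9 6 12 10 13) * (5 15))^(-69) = ((0 11 2 7 5 15 6 12 10 8 4 14 9 3 13 1 17))^(-69) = (0 17 1 13 3 9 14 4 8 10 12 6 15 5 7 2 11)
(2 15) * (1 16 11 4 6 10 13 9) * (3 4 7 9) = (1 16 11 7 9)(2 15)(3 4 6 10 13) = [0, 16, 15, 4, 6, 5, 10, 9, 8, 1, 13, 7, 12, 3, 14, 2, 11]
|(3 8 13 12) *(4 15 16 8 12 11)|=|(3 12)(4 15 16 8 13 11)|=6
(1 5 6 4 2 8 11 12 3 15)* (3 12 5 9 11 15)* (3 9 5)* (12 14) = (1 5 6 4 2 8 15)(3 9 11)(12 14) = [0, 5, 8, 9, 2, 6, 4, 7, 15, 11, 10, 3, 14, 13, 12, 1]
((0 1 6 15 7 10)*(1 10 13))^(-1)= ((0 10)(1 6 15 7 13))^(-1)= (0 10)(1 13 7 15 6)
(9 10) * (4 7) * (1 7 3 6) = (1 7 4 3 6)(9 10) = [0, 7, 2, 6, 3, 5, 1, 4, 8, 10, 9]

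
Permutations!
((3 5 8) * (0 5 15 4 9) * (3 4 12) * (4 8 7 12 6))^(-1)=(0 9 4 6 15 3 12 7 5)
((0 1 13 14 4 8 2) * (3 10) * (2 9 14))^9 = (0 1 13 2)(3 10)(4 8 9 14)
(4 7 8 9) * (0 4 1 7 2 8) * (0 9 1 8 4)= [0, 7, 4, 3, 2, 5, 6, 9, 1, 8]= (1 7 9 8)(2 4)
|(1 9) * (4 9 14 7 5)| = 6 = |(1 14 7 5 4 9)|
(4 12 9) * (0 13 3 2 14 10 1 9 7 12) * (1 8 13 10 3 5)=(0 10 8 13 5 1 9 4)(2 14 3)(7 12)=[10, 9, 14, 2, 0, 1, 6, 12, 13, 4, 8, 11, 7, 5, 3]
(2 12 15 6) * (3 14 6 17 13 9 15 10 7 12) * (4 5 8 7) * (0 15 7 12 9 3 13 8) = (0 15 17 8 12 10 4 5)(2 13 3 14 6)(7 9) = [15, 1, 13, 14, 5, 0, 2, 9, 12, 7, 4, 11, 10, 3, 6, 17, 16, 8]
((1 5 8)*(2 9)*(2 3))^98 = (1 8 5)(2 3 9)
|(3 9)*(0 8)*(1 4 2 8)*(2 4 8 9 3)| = 6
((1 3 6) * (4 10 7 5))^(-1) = ((1 3 6)(4 10 7 5))^(-1) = (1 6 3)(4 5 7 10)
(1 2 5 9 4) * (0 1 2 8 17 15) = (0 1 8 17 15)(2 5 9 4) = [1, 8, 5, 3, 2, 9, 6, 7, 17, 4, 10, 11, 12, 13, 14, 0, 16, 15]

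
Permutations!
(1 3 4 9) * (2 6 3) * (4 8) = (1 2 6 3 8 4 9) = [0, 2, 6, 8, 9, 5, 3, 7, 4, 1]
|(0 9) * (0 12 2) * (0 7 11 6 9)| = |(2 7 11 6 9 12)| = 6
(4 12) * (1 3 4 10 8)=(1 3 4 12 10 8)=[0, 3, 2, 4, 12, 5, 6, 7, 1, 9, 8, 11, 10]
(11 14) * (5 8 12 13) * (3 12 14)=(3 12 13 5 8 14 11)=[0, 1, 2, 12, 4, 8, 6, 7, 14, 9, 10, 3, 13, 5, 11]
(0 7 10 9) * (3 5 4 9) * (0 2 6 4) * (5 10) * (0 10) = (0 7 5 10 3)(2 6 4 9) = [7, 1, 6, 0, 9, 10, 4, 5, 8, 2, 3]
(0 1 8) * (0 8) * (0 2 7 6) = (8)(0 1 2 7 6) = [1, 2, 7, 3, 4, 5, 0, 6, 8]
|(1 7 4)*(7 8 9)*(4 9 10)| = 4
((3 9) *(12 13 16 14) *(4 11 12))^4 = (4 16 12)(11 14 13)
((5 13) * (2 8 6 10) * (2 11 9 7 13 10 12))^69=((2 8 6 12)(5 10 11 9 7 13))^69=(2 8 6 12)(5 9)(7 10)(11 13)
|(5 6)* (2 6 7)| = 4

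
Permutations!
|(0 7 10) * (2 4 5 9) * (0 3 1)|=20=|(0 7 10 3 1)(2 4 5 9)|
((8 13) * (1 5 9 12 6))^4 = (13)(1 6 12 9 5)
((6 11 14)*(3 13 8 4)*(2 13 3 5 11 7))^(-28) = (2 7 6 14 11 5 4 8 13)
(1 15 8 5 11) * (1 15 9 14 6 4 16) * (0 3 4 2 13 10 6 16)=[3, 9, 13, 4, 0, 11, 2, 7, 5, 14, 6, 15, 12, 10, 16, 8, 1]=(0 3 4)(1 9 14 16)(2 13 10 6)(5 11 15 8)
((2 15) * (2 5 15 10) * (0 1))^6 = (15)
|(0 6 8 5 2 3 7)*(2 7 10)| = 15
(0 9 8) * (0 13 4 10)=[9, 1, 2, 3, 10, 5, 6, 7, 13, 8, 0, 11, 12, 4]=(0 9 8 13 4 10)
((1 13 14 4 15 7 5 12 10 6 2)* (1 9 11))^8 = ((1 13 14 4 15 7 5 12 10 6 2 9 11))^8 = (1 10 4 9 5 13 6 15 11 12 14 2 7)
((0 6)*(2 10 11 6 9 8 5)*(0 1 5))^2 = (0 8 9)(1 2 11)(5 10 6) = ((0 9 8)(1 5 2 10 11 6))^2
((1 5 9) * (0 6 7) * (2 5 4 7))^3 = (0 5 4 6 9 7 2 1)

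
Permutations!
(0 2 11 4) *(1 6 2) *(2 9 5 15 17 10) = (0 1 6 9 5 15 17 10 2 11 4) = [1, 6, 11, 3, 0, 15, 9, 7, 8, 5, 2, 4, 12, 13, 14, 17, 16, 10]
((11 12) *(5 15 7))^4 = (5 15 7)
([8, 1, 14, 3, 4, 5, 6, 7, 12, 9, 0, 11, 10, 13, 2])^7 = [10, 1, 14, 3, 4, 5, 6, 7, 0, 9, 12, 11, 8, 13, 2]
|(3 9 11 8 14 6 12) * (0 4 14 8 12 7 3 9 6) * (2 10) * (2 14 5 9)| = 9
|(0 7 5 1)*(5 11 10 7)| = 3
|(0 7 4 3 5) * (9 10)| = 10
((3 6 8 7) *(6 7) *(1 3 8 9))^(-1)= ((1 3 7 8 6 9))^(-1)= (1 9 6 8 7 3)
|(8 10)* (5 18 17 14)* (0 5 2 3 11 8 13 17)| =|(0 5 18)(2 3 11 8 10 13 17 14)| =24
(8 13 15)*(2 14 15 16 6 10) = [0, 1, 14, 3, 4, 5, 10, 7, 13, 9, 2, 11, 12, 16, 15, 8, 6] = (2 14 15 8 13 16 6 10)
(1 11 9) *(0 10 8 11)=(0 10 8 11 9 1)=[10, 0, 2, 3, 4, 5, 6, 7, 11, 1, 8, 9]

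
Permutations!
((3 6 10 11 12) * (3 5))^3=(3 11)(5 10)(6 12)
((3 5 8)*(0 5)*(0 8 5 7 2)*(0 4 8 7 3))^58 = (0 4 7)(2 3 8)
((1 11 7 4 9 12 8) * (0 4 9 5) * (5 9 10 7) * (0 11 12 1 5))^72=((0 4 9 1 12 8 5 11)(7 10))^72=(12)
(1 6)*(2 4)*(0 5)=[5, 6, 4, 3, 2, 0, 1]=(0 5)(1 6)(2 4)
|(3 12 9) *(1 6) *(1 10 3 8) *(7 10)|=|(1 6 7 10 3 12 9 8)|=8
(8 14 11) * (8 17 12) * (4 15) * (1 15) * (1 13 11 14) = (1 15 4 13 11 17 12 8) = [0, 15, 2, 3, 13, 5, 6, 7, 1, 9, 10, 17, 8, 11, 14, 4, 16, 12]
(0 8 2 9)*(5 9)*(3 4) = (0 8 2 5 9)(3 4) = [8, 1, 5, 4, 3, 9, 6, 7, 2, 0]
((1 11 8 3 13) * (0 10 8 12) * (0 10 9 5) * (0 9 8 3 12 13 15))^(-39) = ((0 8 12 10 3 15)(1 11 13)(5 9))^(-39) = (0 10)(3 8)(5 9)(12 15)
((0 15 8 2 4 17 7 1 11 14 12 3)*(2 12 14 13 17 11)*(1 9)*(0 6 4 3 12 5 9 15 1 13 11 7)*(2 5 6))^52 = ((0 1 5 9 13 17)(2 3)(4 7 15 8 6))^52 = (0 13 5)(1 17 9)(4 15 6 7 8)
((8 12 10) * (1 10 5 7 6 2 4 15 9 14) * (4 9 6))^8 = (1 6 5)(2 7 10)(4 8 9)(12 14 15)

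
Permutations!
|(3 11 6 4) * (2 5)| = |(2 5)(3 11 6 4)| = 4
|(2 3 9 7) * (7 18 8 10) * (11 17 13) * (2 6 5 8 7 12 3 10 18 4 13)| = 45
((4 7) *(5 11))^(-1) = (4 7)(5 11)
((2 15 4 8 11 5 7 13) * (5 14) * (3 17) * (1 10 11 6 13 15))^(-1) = (1 2 13 6 8 4 15 7 5 14 11 10)(3 17)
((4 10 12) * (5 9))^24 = ((4 10 12)(5 9))^24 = (12)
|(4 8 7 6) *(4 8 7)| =|(4 7 6 8)| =4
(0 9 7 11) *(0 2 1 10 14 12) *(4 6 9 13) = (0 13 4 6 9 7 11 2 1 10 14 12) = [13, 10, 1, 3, 6, 5, 9, 11, 8, 7, 14, 2, 0, 4, 12]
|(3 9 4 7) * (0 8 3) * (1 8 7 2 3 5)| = 12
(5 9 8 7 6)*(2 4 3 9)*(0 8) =(0 8 7 6 5 2 4 3 9) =[8, 1, 4, 9, 3, 2, 5, 6, 7, 0]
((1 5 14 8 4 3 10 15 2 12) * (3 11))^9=(1 2 10 11 8 5 12 15 3 4 14)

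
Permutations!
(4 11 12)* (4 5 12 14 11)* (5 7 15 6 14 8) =[0, 1, 2, 3, 4, 12, 14, 15, 5, 9, 10, 8, 7, 13, 11, 6] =(5 12 7 15 6 14 11 8)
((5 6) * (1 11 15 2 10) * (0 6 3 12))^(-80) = ((0 6 5 3 12)(1 11 15 2 10))^(-80) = (15)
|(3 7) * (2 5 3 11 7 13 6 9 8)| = 14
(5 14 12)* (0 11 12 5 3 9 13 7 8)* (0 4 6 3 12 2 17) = (0 11 2 17)(3 9 13 7 8 4 6)(5 14) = [11, 1, 17, 9, 6, 14, 3, 8, 4, 13, 10, 2, 12, 7, 5, 15, 16, 0]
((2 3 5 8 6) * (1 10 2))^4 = (1 5 10 8 2 6 3)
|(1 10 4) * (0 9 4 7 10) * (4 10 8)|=7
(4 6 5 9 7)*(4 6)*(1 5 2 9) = (1 5)(2 9 7 6) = [0, 5, 9, 3, 4, 1, 2, 6, 8, 7]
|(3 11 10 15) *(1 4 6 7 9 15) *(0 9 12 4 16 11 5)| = |(0 9 15 3 5)(1 16 11 10)(4 6 7 12)| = 20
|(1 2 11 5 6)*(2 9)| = 6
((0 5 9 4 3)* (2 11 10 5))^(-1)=(0 3 4 9 5 10 11 2)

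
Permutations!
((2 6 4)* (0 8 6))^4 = (0 2 4 6 8)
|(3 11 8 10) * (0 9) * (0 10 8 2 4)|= |(0 9 10 3 11 2 4)|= 7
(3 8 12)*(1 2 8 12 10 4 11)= (1 2 8 10 4 11)(3 12)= [0, 2, 8, 12, 11, 5, 6, 7, 10, 9, 4, 1, 3]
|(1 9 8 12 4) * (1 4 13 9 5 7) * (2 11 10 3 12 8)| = 21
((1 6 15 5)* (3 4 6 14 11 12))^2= (1 11 3 6 5 14 12 4 15)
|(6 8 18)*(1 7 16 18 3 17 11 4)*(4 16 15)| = |(1 7 15 4)(3 17 11 16 18 6 8)| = 28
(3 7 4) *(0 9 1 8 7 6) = (0 9 1 8 7 4 3 6) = [9, 8, 2, 6, 3, 5, 0, 4, 7, 1]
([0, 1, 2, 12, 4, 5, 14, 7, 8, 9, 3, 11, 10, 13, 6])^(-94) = (14)(3 10 12)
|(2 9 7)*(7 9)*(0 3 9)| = |(0 3 9)(2 7)| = 6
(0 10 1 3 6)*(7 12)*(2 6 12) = (0 10 1 3 12 7 2 6) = [10, 3, 6, 12, 4, 5, 0, 2, 8, 9, 1, 11, 7]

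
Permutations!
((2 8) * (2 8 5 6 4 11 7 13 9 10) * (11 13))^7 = ((2 5 6 4 13 9 10)(7 11))^7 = (13)(7 11)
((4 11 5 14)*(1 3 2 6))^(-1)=(1 6 2 3)(4 14 5 11)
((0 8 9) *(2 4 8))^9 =((0 2 4 8 9))^9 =(0 9 8 4 2)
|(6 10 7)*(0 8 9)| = 3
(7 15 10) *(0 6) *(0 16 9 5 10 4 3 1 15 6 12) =(0 12)(1 15 4 3)(5 10 7 6 16 9) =[12, 15, 2, 1, 3, 10, 16, 6, 8, 5, 7, 11, 0, 13, 14, 4, 9]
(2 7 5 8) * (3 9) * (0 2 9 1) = (0 2 7 5 8 9 3 1) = [2, 0, 7, 1, 4, 8, 6, 5, 9, 3]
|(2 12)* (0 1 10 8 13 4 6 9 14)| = 18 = |(0 1 10 8 13 4 6 9 14)(2 12)|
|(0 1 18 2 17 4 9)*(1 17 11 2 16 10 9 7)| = |(0 17 4 7 1 18 16 10 9)(2 11)| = 18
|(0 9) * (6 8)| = 2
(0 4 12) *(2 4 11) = [11, 1, 4, 3, 12, 5, 6, 7, 8, 9, 10, 2, 0] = (0 11 2 4 12)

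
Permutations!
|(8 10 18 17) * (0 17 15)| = 6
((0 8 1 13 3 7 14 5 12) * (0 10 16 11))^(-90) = (0 14)(1 12)(3 16)(5 8)(7 11)(10 13)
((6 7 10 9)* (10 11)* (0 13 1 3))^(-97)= (0 3 1 13)(6 10 7 9 11)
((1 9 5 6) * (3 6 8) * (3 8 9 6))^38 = ((1 6)(5 9))^38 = (9)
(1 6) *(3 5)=(1 6)(3 5)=[0, 6, 2, 5, 4, 3, 1]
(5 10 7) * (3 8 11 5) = [0, 1, 2, 8, 4, 10, 6, 3, 11, 9, 7, 5] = (3 8 11 5 10 7)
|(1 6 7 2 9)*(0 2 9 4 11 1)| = |(0 2 4 11 1 6 7 9)| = 8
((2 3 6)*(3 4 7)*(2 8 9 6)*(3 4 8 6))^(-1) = ((2 8 9 3)(4 7))^(-1) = (2 3 9 8)(4 7)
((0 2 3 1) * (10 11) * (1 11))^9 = ((0 2 3 11 10 1))^9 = (0 11)(1 3)(2 10)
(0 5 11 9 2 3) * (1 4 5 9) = (0 9 2 3)(1 4 5 11) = [9, 4, 3, 0, 5, 11, 6, 7, 8, 2, 10, 1]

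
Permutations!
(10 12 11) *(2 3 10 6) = (2 3 10 12 11 6) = [0, 1, 3, 10, 4, 5, 2, 7, 8, 9, 12, 6, 11]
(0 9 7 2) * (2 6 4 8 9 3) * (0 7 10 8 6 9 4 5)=(0 3 2 7 9 10 8 4 6 5)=[3, 1, 7, 2, 6, 0, 5, 9, 4, 10, 8]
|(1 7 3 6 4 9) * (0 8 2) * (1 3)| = |(0 8 2)(1 7)(3 6 4 9)| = 12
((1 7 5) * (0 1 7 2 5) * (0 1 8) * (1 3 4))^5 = (0 8)(1 4 3 7 5 2)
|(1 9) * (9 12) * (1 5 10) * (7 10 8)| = 7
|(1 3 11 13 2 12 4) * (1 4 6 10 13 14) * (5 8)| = 20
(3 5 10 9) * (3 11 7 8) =(3 5 10 9 11 7 8) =[0, 1, 2, 5, 4, 10, 6, 8, 3, 11, 9, 7]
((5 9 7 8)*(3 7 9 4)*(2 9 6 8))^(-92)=(2 5)(3 6)(4 9)(7 8)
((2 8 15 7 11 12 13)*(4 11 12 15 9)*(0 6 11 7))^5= (0 6 11 15)(2 12 4 8 13 7 9)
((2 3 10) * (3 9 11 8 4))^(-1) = (2 10 3 4 8 11 9)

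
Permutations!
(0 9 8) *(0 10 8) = (0 9)(8 10) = [9, 1, 2, 3, 4, 5, 6, 7, 10, 0, 8]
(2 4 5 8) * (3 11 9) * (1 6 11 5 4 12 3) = (1 6 11 9)(2 12 3 5 8) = [0, 6, 12, 5, 4, 8, 11, 7, 2, 1, 10, 9, 3]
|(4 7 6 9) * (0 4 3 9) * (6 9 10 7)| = 12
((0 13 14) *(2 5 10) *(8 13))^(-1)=((0 8 13 14)(2 5 10))^(-1)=(0 14 13 8)(2 10 5)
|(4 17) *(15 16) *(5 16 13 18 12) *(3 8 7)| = 6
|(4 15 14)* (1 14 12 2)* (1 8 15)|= 12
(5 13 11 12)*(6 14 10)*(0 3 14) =(0 3 14 10 6)(5 13 11 12) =[3, 1, 2, 14, 4, 13, 0, 7, 8, 9, 6, 12, 5, 11, 10]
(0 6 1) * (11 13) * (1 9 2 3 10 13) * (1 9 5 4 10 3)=[6, 0, 1, 3, 10, 4, 5, 7, 8, 2, 13, 9, 12, 11]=(0 6 5 4 10 13 11 9 2 1)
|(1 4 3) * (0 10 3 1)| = |(0 10 3)(1 4)| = 6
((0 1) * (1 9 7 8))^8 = (0 8 9 1 7)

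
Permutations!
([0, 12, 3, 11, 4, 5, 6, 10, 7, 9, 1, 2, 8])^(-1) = (1 10 7 8 12)(2 11 3)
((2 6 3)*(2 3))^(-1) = (2 6)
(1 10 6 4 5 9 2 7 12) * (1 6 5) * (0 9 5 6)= (0 9 2 7 12)(1 10 6 4)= [9, 10, 7, 3, 1, 5, 4, 12, 8, 2, 6, 11, 0]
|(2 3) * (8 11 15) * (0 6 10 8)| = 6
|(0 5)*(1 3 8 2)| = 4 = |(0 5)(1 3 8 2)|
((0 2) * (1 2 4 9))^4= (0 2 1 9 4)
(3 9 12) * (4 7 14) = [0, 1, 2, 9, 7, 5, 6, 14, 8, 12, 10, 11, 3, 13, 4] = (3 9 12)(4 7 14)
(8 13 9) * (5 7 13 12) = (5 7 13 9 8 12) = [0, 1, 2, 3, 4, 7, 6, 13, 12, 8, 10, 11, 5, 9]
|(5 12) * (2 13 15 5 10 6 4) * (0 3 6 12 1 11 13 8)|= 30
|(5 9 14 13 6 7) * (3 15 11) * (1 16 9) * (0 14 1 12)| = 21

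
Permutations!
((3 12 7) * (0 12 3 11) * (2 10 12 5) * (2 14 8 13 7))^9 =(0 14 13 11 5 8 7)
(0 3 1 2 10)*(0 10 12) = (0 3 1 2 12) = [3, 2, 12, 1, 4, 5, 6, 7, 8, 9, 10, 11, 0]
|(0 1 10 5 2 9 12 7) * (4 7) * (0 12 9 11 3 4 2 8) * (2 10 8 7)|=12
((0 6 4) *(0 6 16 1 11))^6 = (0 1)(11 16)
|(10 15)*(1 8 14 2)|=4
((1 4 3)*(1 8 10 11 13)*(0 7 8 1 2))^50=(0 7 8 10 11 13 2)(1 3 4)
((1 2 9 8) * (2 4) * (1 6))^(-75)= ((1 4 2 9 8 6))^(-75)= (1 9)(2 6)(4 8)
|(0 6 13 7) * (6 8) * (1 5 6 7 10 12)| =|(0 8 7)(1 5 6 13 10 12)| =6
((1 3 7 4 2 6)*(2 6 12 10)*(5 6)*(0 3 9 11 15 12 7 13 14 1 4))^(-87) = ((0 3 13 14 1 9 11 15 12 10 2 7)(4 5 6))^(-87) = (0 10 11 14)(1 3 2 15)(7 12 9 13)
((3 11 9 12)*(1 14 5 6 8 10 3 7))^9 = (1 12 11 10 6 14 7 9 3 8 5)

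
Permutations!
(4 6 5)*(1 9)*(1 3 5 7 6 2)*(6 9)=(1 6 7 9 3 5 4 2)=[0, 6, 1, 5, 2, 4, 7, 9, 8, 3]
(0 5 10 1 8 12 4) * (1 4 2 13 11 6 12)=[5, 8, 13, 3, 0, 10, 12, 7, 1, 9, 4, 6, 2, 11]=(0 5 10 4)(1 8)(2 13 11 6 12)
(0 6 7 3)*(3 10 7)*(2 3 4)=[6, 1, 3, 0, 2, 5, 4, 10, 8, 9, 7]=(0 6 4 2 3)(7 10)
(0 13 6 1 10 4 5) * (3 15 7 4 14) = (0 13 6 1 10 14 3 15 7 4 5) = [13, 10, 2, 15, 5, 0, 1, 4, 8, 9, 14, 11, 12, 6, 3, 7]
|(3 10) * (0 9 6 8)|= 4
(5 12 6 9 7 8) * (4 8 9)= (4 8 5 12 6)(7 9)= [0, 1, 2, 3, 8, 12, 4, 9, 5, 7, 10, 11, 6]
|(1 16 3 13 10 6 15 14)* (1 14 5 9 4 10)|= |(1 16 3 13)(4 10 6 15 5 9)|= 12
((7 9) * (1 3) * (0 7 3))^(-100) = (9) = ((0 7 9 3 1))^(-100)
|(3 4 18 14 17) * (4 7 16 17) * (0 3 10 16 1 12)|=15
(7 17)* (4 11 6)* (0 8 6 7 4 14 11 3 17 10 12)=(0 8 6 14 11 7 10 12)(3 17 4)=[8, 1, 2, 17, 3, 5, 14, 10, 6, 9, 12, 7, 0, 13, 11, 15, 16, 4]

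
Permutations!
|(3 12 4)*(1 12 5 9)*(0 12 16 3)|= |(0 12 4)(1 16 3 5 9)|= 15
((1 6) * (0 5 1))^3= (0 6 1 5)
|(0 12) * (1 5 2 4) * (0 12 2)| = |(12)(0 2 4 1 5)| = 5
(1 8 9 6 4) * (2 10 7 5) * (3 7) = [0, 8, 10, 7, 1, 2, 4, 5, 9, 6, 3] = (1 8 9 6 4)(2 10 3 7 5)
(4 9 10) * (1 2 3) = (1 2 3)(4 9 10) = [0, 2, 3, 1, 9, 5, 6, 7, 8, 10, 4]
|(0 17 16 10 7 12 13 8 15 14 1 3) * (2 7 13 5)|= 20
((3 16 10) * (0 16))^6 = ((0 16 10 3))^6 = (0 10)(3 16)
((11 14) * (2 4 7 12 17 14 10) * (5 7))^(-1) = (2 10 11 14 17 12 7 5 4)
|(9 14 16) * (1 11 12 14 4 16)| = 12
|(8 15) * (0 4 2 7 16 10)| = |(0 4 2 7 16 10)(8 15)| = 6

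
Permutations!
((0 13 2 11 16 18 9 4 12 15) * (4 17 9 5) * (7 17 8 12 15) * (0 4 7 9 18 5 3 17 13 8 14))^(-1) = ((0 8 12 9 14)(2 11 16 5 7 13)(3 17 18)(4 15))^(-1) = (0 14 9 12 8)(2 13 7 5 16 11)(3 18 17)(4 15)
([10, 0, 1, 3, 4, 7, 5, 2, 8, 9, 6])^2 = (0 6 7 1 10 5 2)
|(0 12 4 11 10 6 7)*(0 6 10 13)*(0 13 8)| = |(13)(0 12 4 11 8)(6 7)| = 10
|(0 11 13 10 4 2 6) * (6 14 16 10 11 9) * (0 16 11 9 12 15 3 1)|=|(0 12 15 3 1)(2 14 11 13 9 6 16 10 4)|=45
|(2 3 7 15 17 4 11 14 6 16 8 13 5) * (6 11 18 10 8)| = |(2 3 7 15 17 4 18 10 8 13 5)(6 16)(11 14)| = 22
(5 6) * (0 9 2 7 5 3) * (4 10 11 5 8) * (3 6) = [9, 1, 7, 0, 10, 3, 6, 8, 4, 2, 11, 5] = (0 9 2 7 8 4 10 11 5 3)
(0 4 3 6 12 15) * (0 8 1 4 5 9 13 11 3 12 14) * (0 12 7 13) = (0 5 9)(1 4 7 13 11 3 6 14 12 15 8) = [5, 4, 2, 6, 7, 9, 14, 13, 1, 0, 10, 3, 15, 11, 12, 8]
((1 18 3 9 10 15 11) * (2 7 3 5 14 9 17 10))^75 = (1 14 7 10)(2 17 11 5)(3 15 18 9)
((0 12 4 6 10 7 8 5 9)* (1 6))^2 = ((0 12 4 1 6 10 7 8 5 9))^2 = (0 4 6 7 5)(1 10 8 9 12)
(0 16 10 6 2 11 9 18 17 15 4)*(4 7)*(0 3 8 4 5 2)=(0 16 10 6)(2 11 9 18 17 15 7 5)(3 8 4)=[16, 1, 11, 8, 3, 2, 0, 5, 4, 18, 6, 9, 12, 13, 14, 7, 10, 15, 17]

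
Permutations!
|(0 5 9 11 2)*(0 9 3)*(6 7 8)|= 3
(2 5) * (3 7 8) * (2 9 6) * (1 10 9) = (1 10 9 6 2 5)(3 7 8) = [0, 10, 5, 7, 4, 1, 2, 8, 3, 6, 9]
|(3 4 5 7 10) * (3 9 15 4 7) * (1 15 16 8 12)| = |(1 15 4 5 3 7 10 9 16 8 12)| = 11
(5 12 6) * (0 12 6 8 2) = (0 12 8 2)(5 6) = [12, 1, 0, 3, 4, 6, 5, 7, 2, 9, 10, 11, 8]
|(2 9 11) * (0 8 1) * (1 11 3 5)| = |(0 8 11 2 9 3 5 1)| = 8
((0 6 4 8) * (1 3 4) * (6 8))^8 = ((0 8)(1 3 4 6))^8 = (8)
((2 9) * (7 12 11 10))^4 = (12)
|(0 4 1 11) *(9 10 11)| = 6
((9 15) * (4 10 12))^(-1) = (4 12 10)(9 15)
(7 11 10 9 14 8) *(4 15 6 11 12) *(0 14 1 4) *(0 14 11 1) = (0 11 10 9)(1 4 15 6)(7 12 14 8) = [11, 4, 2, 3, 15, 5, 1, 12, 7, 0, 9, 10, 14, 13, 8, 6]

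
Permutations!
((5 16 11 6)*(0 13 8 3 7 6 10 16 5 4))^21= ((0 13 8 3 7 6 4)(10 16 11))^21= (16)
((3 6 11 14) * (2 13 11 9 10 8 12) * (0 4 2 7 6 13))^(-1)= (0 2 4)(3 14 11 13)(6 7 12 8 10 9)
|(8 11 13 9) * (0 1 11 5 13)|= |(0 1 11)(5 13 9 8)|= 12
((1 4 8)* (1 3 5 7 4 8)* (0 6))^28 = (1 7 3)(4 5 8)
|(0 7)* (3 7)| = |(0 3 7)| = 3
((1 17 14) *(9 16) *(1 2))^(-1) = ((1 17 14 2)(9 16))^(-1) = (1 2 14 17)(9 16)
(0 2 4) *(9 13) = (0 2 4)(9 13) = [2, 1, 4, 3, 0, 5, 6, 7, 8, 13, 10, 11, 12, 9]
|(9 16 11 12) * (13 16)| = 5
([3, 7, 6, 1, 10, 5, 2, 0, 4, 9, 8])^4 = (4 10 8)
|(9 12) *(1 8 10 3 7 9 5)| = 8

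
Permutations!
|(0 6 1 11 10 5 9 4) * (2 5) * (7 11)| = 10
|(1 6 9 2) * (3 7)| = |(1 6 9 2)(3 7)| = 4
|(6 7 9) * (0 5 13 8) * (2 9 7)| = |(0 5 13 8)(2 9 6)| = 12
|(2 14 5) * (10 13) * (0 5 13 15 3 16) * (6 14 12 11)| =12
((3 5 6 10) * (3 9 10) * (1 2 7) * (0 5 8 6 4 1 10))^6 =((0 5 4 1 2 7 10 9)(3 8 6))^6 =(0 10 2 4)(1 5 9 7)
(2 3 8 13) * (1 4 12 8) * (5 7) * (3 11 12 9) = [0, 4, 11, 1, 9, 7, 6, 5, 13, 3, 10, 12, 8, 2] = (1 4 9 3)(2 11 12 8 13)(5 7)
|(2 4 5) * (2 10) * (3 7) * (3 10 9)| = |(2 4 5 9 3 7 10)| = 7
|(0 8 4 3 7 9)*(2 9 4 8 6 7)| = |(0 6 7 4 3 2 9)| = 7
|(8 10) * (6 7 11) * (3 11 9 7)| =6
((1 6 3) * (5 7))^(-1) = ((1 6 3)(5 7))^(-1) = (1 3 6)(5 7)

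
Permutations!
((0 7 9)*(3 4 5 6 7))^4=((0 3 4 5 6 7 9))^4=(0 6 3 7 4 9 5)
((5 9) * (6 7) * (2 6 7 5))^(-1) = ((2 6 5 9))^(-1) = (2 9 5 6)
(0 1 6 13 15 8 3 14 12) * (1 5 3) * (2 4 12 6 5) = [2, 5, 4, 14, 12, 3, 13, 7, 1, 9, 10, 11, 0, 15, 6, 8] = (0 2 4 12)(1 5 3 14 6 13 15 8)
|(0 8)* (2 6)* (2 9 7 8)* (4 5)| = 6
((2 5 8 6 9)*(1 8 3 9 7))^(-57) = ((1 8 6 7)(2 5 3 9))^(-57) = (1 7 6 8)(2 9 3 5)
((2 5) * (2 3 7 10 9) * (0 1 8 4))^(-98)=((0 1 8 4)(2 5 3 7 10 9))^(-98)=(0 8)(1 4)(2 10 3)(5 9 7)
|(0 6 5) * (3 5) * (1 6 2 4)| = |(0 2 4 1 6 3 5)| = 7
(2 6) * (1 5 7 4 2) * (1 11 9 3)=[0, 5, 6, 1, 2, 7, 11, 4, 8, 3, 10, 9]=(1 5 7 4 2 6 11 9 3)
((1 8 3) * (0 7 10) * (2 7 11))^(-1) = (0 10 7 2 11)(1 3 8)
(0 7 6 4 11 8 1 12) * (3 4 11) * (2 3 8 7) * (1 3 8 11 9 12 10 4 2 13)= (0 13 1 10 4 11 7 6 9 12)(2 8 3)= [13, 10, 8, 2, 11, 5, 9, 6, 3, 12, 4, 7, 0, 1]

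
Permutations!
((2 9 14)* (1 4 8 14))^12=(14)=((1 4 8 14 2 9))^12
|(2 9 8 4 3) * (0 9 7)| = 7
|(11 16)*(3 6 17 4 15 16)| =|(3 6 17 4 15 16 11)| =7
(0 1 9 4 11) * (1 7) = (0 7 1 9 4 11) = [7, 9, 2, 3, 11, 5, 6, 1, 8, 4, 10, 0]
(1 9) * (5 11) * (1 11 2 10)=(1 9 11 5 2 10)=[0, 9, 10, 3, 4, 2, 6, 7, 8, 11, 1, 5]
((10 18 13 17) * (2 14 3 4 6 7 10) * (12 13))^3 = ((2 14 3 4 6 7 10 18 12 13 17))^3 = (2 4 10 13 14 6 18 17 3 7 12)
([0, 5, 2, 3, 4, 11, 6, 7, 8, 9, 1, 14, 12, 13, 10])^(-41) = (1 10 14 11 5)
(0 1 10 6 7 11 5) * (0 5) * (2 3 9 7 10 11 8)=(0 1 11)(2 3 9 7 8)(6 10)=[1, 11, 3, 9, 4, 5, 10, 8, 2, 7, 6, 0]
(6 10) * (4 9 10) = [0, 1, 2, 3, 9, 5, 4, 7, 8, 10, 6] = (4 9 10 6)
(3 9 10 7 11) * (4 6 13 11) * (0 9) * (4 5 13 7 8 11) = (0 9 10 8 11 3)(4 6 7 5 13) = [9, 1, 2, 0, 6, 13, 7, 5, 11, 10, 8, 3, 12, 4]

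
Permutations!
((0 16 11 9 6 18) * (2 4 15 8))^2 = ((0 16 11 9 6 18)(2 4 15 8))^2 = (0 11 6)(2 15)(4 8)(9 18 16)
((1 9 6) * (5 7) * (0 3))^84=((0 3)(1 9 6)(5 7))^84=(9)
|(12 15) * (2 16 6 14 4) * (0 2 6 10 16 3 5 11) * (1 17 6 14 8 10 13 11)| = 12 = |(0 2 3 5 1 17 6 8 10 16 13 11)(4 14)(12 15)|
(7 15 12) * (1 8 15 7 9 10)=[0, 8, 2, 3, 4, 5, 6, 7, 15, 10, 1, 11, 9, 13, 14, 12]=(1 8 15 12 9 10)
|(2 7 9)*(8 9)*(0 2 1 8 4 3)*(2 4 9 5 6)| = |(0 4 3)(1 8 5 6 2 7 9)| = 21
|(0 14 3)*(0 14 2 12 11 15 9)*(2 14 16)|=|(0 14 3 16 2 12 11 15 9)|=9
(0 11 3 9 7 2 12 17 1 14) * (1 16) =[11, 14, 12, 9, 4, 5, 6, 2, 8, 7, 10, 3, 17, 13, 0, 15, 1, 16] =(0 11 3 9 7 2 12 17 16 1 14)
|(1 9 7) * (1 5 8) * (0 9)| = |(0 9 7 5 8 1)| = 6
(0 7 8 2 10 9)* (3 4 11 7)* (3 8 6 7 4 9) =(0 8 2 10 3 9)(4 11)(6 7) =[8, 1, 10, 9, 11, 5, 7, 6, 2, 0, 3, 4]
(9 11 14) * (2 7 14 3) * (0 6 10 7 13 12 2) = (0 6 10 7 14 9 11 3)(2 13 12) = [6, 1, 13, 0, 4, 5, 10, 14, 8, 11, 7, 3, 2, 12, 9]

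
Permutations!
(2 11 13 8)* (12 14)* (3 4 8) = (2 11 13 3 4 8)(12 14) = [0, 1, 11, 4, 8, 5, 6, 7, 2, 9, 10, 13, 14, 3, 12]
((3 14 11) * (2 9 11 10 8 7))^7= (2 7 8 10 14 3 11 9)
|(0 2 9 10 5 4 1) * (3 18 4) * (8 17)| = 18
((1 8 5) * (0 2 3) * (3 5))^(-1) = (0 3 8 1 5 2)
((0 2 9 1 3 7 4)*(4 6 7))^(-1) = (0 4 3 1 9 2)(6 7)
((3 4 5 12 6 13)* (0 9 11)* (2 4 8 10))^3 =((0 9 11)(2 4 5 12 6 13 3 8 10))^3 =(2 12 3)(4 6 8)(5 13 10)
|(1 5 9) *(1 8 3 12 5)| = 5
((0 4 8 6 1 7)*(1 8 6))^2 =(0 6 1)(4 8 7)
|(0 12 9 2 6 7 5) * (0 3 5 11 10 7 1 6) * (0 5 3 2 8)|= 12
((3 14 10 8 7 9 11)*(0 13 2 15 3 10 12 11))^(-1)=(0 9 7 8 10 11 12 14 3 15 2 13)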